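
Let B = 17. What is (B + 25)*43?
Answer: 1806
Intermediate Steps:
(B + 25)*43 = (17 + 25)*43 = 42*43 = 1806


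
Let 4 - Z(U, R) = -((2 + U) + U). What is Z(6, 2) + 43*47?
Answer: 2039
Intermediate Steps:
Z(U, R) = 6 + 2*U (Z(U, R) = 4 - (-1)*((2 + U) + U) = 4 - (-1)*(2 + 2*U) = 4 - (-2 - 2*U) = 4 + (2 + 2*U) = 6 + 2*U)
Z(6, 2) + 43*47 = (6 + 2*6) + 43*47 = (6 + 12) + 2021 = 18 + 2021 = 2039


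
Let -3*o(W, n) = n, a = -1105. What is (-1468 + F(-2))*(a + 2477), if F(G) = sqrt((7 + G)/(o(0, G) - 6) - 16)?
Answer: -2014096 + 343*I*sqrt(271) ≈ -2.0141e+6 + 5646.5*I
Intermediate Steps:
o(W, n) = -n/3
F(G) = sqrt(-16 + (7 + G)/(-6 - G/3)) (F(G) = sqrt((7 + G)/(-G/3 - 6) - 16) = sqrt((7 + G)/(-6 - G/3) - 16) = sqrt(-16 + (7 + G)/(-6 - G/3)))
(-1468 + F(-2))*(a + 2477) = (-1468 + sqrt((-309 - 19*(-2))/(18 - 2)))*(-1105 + 2477) = (-1468 + sqrt((-309 + 38)/16))*1372 = (-1468 + sqrt((1/16)*(-271)))*1372 = (-1468 + sqrt(-271/16))*1372 = (-1468 + I*sqrt(271)/4)*1372 = -2014096 + 343*I*sqrt(271)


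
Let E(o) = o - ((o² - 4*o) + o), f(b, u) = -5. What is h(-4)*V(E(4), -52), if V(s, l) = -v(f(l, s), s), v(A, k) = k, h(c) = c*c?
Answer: 0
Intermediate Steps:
h(c) = c²
E(o) = -o² + 4*o (E(o) = o - (o² - 3*o) = o + (-o² + 3*o) = -o² + 4*o)
V(s, l) = -s
h(-4)*V(E(4), -52) = (-4)²*(-4*(4 - 1*4)) = 16*(-4*(4 - 4)) = 16*(-4*0) = 16*(-1*0) = 16*0 = 0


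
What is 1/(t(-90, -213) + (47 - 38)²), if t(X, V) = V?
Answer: -1/132 ≈ -0.0075758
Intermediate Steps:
1/(t(-90, -213) + (47 - 38)²) = 1/(-213 + (47 - 38)²) = 1/(-213 + 9²) = 1/(-213 + 81) = 1/(-132) = -1/132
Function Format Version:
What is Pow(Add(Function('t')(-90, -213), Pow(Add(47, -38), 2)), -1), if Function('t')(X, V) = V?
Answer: Rational(-1, 132) ≈ -0.0075758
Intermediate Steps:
Pow(Add(Function('t')(-90, -213), Pow(Add(47, -38), 2)), -1) = Pow(Add(-213, Pow(Add(47, -38), 2)), -1) = Pow(Add(-213, Pow(9, 2)), -1) = Pow(Add(-213, 81), -1) = Pow(-132, -1) = Rational(-1, 132)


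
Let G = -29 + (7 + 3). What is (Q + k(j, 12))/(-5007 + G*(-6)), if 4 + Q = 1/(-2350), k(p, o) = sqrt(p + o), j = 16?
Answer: 1343/1642650 - 2*sqrt(7)/4893 ≈ -0.00026386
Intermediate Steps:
k(p, o) = sqrt(o + p)
Q = -9401/2350 (Q = -4 + 1/(-2350) = -4 - 1/2350 = -9401/2350 ≈ -4.0004)
G = -19 (G = -29 + 10 = -19)
(Q + k(j, 12))/(-5007 + G*(-6)) = (-9401/2350 + sqrt(12 + 16))/(-5007 - 19*(-6)) = (-9401/2350 + sqrt(28))/(-5007 + 114) = (-9401/2350 + 2*sqrt(7))/(-4893) = (-9401/2350 + 2*sqrt(7))*(-1/4893) = 1343/1642650 - 2*sqrt(7)/4893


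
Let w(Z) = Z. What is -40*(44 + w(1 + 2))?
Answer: -1880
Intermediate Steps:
-40*(44 + w(1 + 2)) = -40*(44 + (1 + 2)) = -40*(44 + 3) = -40*47 = -1880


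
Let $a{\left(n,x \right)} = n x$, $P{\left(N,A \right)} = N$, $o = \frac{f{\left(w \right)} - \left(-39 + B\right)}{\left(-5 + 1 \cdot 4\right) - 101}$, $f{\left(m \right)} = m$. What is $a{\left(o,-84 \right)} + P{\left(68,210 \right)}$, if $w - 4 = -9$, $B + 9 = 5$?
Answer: $\frac{1688}{17} \approx 99.294$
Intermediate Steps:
$B = -4$ ($B = -9 + 5 = -4$)
$w = -5$ ($w = 4 - 9 = -5$)
$o = - \frac{19}{51}$ ($o = \frac{-5 + \left(39 - -4\right)}{\left(-5 + 1 \cdot 4\right) - 101} = \frac{-5 + \left(39 + 4\right)}{\left(-5 + 4\right) - 101} = \frac{-5 + 43}{-1 - 101} = \frac{38}{-102} = 38 \left(- \frac{1}{102}\right) = - \frac{19}{51} \approx -0.37255$)
$a{\left(o,-84 \right)} + P{\left(68,210 \right)} = \left(- \frac{19}{51}\right) \left(-84\right) + 68 = \frac{532}{17} + 68 = \frac{1688}{17}$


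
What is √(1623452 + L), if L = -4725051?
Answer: I*√3101599 ≈ 1761.1*I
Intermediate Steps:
√(1623452 + L) = √(1623452 - 4725051) = √(-3101599) = I*√3101599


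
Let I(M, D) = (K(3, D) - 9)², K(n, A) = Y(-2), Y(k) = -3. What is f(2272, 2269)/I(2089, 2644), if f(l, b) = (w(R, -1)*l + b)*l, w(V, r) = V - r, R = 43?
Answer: 4839218/3 ≈ 1.6131e+6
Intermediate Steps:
K(n, A) = -3
f(l, b) = l*(b + 44*l) (f(l, b) = ((43 - 1*(-1))*l + b)*l = ((43 + 1)*l + b)*l = (44*l + b)*l = (b + 44*l)*l = l*(b + 44*l))
I(M, D) = 144 (I(M, D) = (-3 - 9)² = (-12)² = 144)
f(2272, 2269)/I(2089, 2644) = (2272*(2269 + 44*2272))/144 = (2272*(2269 + 99968))*(1/144) = (2272*102237)*(1/144) = 232282464*(1/144) = 4839218/3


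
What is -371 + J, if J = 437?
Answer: 66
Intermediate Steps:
-371 + J = -371 + 437 = 66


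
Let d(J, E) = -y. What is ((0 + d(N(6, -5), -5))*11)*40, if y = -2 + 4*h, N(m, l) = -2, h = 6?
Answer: -9680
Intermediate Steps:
y = 22 (y = -2 + 4*6 = -2 + 24 = 22)
d(J, E) = -22 (d(J, E) = -1*22 = -22)
((0 + d(N(6, -5), -5))*11)*40 = ((0 - 22)*11)*40 = -22*11*40 = -242*40 = -9680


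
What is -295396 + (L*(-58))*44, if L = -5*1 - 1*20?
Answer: -231596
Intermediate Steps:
L = -25 (L = -5 - 20 = -25)
-295396 + (L*(-58))*44 = -295396 - 25*(-58)*44 = -295396 + 1450*44 = -295396 + 63800 = -231596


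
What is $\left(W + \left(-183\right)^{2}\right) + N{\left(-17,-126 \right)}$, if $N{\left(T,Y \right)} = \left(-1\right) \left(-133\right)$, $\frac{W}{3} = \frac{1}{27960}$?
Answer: $\frac{313357041}{9320} \approx 33622.0$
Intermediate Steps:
$W = \frac{1}{9320}$ ($W = \frac{3}{27960} = 3 \cdot \frac{1}{27960} = \frac{1}{9320} \approx 0.0001073$)
$N{\left(T,Y \right)} = 133$
$\left(W + \left(-183\right)^{2}\right) + N{\left(-17,-126 \right)} = \left(\frac{1}{9320} + \left(-183\right)^{2}\right) + 133 = \left(\frac{1}{9320} + 33489\right) + 133 = \frac{312117481}{9320} + 133 = \frac{313357041}{9320}$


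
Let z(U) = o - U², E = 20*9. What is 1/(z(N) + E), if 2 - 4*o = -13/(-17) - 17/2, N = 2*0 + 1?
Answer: 136/24675 ≈ 0.0055116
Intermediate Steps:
N = 1 (N = 0 + 1 = 1)
o = 331/136 (o = ½ - (-13/(-17) - 17/2)/4 = ½ - (-13*(-1/17) - 17*½)/4 = ½ - (13/17 - 17/2)/4 = ½ - ¼*(-263/34) = ½ + 263/136 = 331/136 ≈ 2.4338)
E = 180
z(U) = 331/136 - U²
1/(z(N) + E) = 1/((331/136 - 1*1²) + 180) = 1/((331/136 - 1*1) + 180) = 1/((331/136 - 1) + 180) = 1/(195/136 + 180) = 1/(24675/136) = 136/24675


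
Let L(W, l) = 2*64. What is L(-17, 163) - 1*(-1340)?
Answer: 1468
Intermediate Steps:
L(W, l) = 128
L(-17, 163) - 1*(-1340) = 128 - 1*(-1340) = 128 + 1340 = 1468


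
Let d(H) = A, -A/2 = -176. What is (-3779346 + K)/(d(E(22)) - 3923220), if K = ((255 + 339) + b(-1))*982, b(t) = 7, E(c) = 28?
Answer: 797291/980717 ≈ 0.81297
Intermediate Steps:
A = 352 (A = -2*(-176) = 352)
d(H) = 352
K = 590182 (K = ((255 + 339) + 7)*982 = (594 + 7)*982 = 601*982 = 590182)
(-3779346 + K)/(d(E(22)) - 3923220) = (-3779346 + 590182)/(352 - 3923220) = -3189164/(-3922868) = -3189164*(-1/3922868) = 797291/980717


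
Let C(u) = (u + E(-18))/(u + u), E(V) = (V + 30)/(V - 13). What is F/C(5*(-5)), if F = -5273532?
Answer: -8173974600/787 ≈ -1.0386e+7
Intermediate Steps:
E(V) = (30 + V)/(-13 + V)
C(u) = (-12/31 + u)/(2*u) (C(u) = (u + (30 - 18)/(-13 - 18))/(u + u) = (u + 12/(-31))/((2*u)) = (u - 1/31*12)*(1/(2*u)) = (u - 12/31)*(1/(2*u)) = (-12/31 + u)*(1/(2*u)) = (-12/31 + u)/(2*u))
F/C(5*(-5)) = -5273532*(-1550/(-12 + 31*(5*(-5)))) = -5273532*(-1550/(-12 + 31*(-25))) = -5273532*(-1550/(-12 - 775)) = -5273532/((1/62)*(-1/25)*(-787)) = -5273532/787/1550 = -5273532*1550/787 = -8173974600/787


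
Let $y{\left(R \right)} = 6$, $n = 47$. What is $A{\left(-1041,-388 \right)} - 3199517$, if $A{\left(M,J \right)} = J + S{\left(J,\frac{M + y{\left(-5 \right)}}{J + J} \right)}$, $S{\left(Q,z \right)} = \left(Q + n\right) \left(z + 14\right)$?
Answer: $- \frac{2487183839}{776} \approx -3.2051 \cdot 10^{6}$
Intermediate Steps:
$S{\left(Q,z \right)} = \left(14 + z\right) \left(47 + Q\right)$ ($S{\left(Q,z \right)} = \left(Q + 47\right) \left(z + 14\right) = \left(47 + Q\right) \left(14 + z\right) = \left(14 + z\right) \left(47 + Q\right)$)
$A{\left(M,J \right)} = 661 + \frac{M}{2} + 15 J + \frac{47 \left(6 + M\right)}{2 J}$ ($A{\left(M,J \right)} = J + \left(658 + 14 J + 47 \frac{M + 6}{J + J} + J \frac{M + 6}{J + J}\right) = J + \left(658 + 14 J + 47 \frac{6 + M}{2 J} + J \frac{6 + M}{2 J}\right) = J + \left(658 + 14 J + \frac{47 \left(6 + M\right)}{2 J} + \left(3 + \frac{M}{2}\right)\right) = J + \left(661 + \frac{M}{2} + 14 J + \frac{47 \left(6 + M\right)}{2 J}\right) = 661 + \frac{M}{2} + 15 J + \frac{47 \left(6 + M\right)}{2 J}$)
$A{\left(-1041,-388 \right)} - 3199517 = \frac{282 + 47 \left(-1041\right) - 388 \left(1322 - 1041 + 30 \left(-388\right)\right)}{2 \left(-388\right)} - 3199517 = \frac{1}{2} \left(- \frac{1}{388}\right) \left(282 - 48927 - 388 \left(1322 - 1041 - 11640\right)\right) - 3199517 = \frac{1}{2} \left(- \frac{1}{388}\right) \left(282 - 48927 - -4407292\right) - 3199517 = \frac{1}{2} \left(- \frac{1}{388}\right) \left(282 - 48927 + 4407292\right) - 3199517 = \frac{1}{2} \left(- \frac{1}{388}\right) 4358647 - 3199517 = - \frac{4358647}{776} - 3199517 = - \frac{2487183839}{776}$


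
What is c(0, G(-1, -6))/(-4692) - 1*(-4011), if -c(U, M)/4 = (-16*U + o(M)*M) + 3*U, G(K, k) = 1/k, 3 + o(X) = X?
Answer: 169376527/42228 ≈ 4011.0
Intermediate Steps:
o(X) = -3 + X
c(U, M) = 52*U - 4*M*(-3 + M) (c(U, M) = -4*((-16*U + (-3 + M)*M) + 3*U) = -4*((-16*U + M*(-3 + M)) + 3*U) = -4*(-13*U + M*(-3 + M)) = 52*U - 4*M*(-3 + M))
c(0, G(-1, -6))/(-4692) - 1*(-4011) = (52*0 - 4*(-3 + 1/(-6))/(-6))/(-4692) - 1*(-4011) = (0 - 4*(-1/6)*(-3 - 1/6))*(-1/4692) + 4011 = (0 - 4*(-1/6)*(-19/6))*(-1/4692) + 4011 = (0 - 19/9)*(-1/4692) + 4011 = -19/9*(-1/4692) + 4011 = 19/42228 + 4011 = 169376527/42228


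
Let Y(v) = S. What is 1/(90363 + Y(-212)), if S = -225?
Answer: 1/90138 ≈ 1.1094e-5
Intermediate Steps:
Y(v) = -225
1/(90363 + Y(-212)) = 1/(90363 - 225) = 1/90138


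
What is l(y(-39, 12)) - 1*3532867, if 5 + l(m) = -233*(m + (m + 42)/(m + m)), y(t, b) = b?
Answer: -14144769/4 ≈ -3.5362e+6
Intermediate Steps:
l(m) = -5 - 233*m - 233*(42 + m)/(2*m) (l(m) = -5 - 233*(m + (m + 42)/(m + m)) = -5 - 233*(m + (42 + m)/((2*m))) = -5 - 233*(m + (42 + m)*(1/(2*m))) = -5 - 233*(m + (42 + m)/(2*m)) = -5 + (-233*m - 233*(42 + m)/(2*m)) = -5 - 233*m - 233*(42 + m)/(2*m))
l(y(-39, 12)) - 1*3532867 = (-243/2 - 4893/12 - 233*12) - 1*3532867 = (-243/2 - 4893*1/12 - 2796) - 3532867 = (-243/2 - 1631/4 - 2796) - 3532867 = -13301/4 - 3532867 = -14144769/4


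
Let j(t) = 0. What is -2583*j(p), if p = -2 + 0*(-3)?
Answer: 0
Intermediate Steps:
p = -2 (p = -2 + 0 = -2)
-2583*j(p) = -2583*0 = 0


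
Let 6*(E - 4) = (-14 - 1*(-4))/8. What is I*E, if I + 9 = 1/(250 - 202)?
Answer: -39221/1152 ≈ -34.046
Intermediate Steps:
I = -431/48 (I = -9 + 1/(250 - 202) = -9 + 1/48 = -431/48 ≈ -8.9792)
E = 91/24 (E = 4 + ((-14 - 1*(-4))/8)/6 = 4 + ((-14 + 4)*(⅛))/6 = 4 + (-10*⅛)/6 = 4 + (⅙)*(-5/4) = 4 - 5/24 = 91/24 ≈ 3.7917)
I*E = -431/48*91/24 = -39221/1152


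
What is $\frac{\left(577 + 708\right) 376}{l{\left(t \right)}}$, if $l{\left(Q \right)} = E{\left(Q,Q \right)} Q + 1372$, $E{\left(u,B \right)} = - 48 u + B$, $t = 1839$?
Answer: $- \frac{96632}{31789783} \approx -0.0030397$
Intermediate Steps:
$E{\left(u,B \right)} = B - 48 u$
$l{\left(Q \right)} = 1372 - 47 Q^{2}$ ($l{\left(Q \right)} = \left(Q - 48 Q\right) Q + 1372 = - 47 Q Q + 1372 = - 47 Q^{2} + 1372 = 1372 - 47 Q^{2}$)
$\frac{\left(577 + 708\right) 376}{l{\left(t \right)}} = \frac{\left(577 + 708\right) 376}{1372 - 47 \cdot 1839^{2}} = \frac{1285 \cdot 376}{1372 - 158950287} = \frac{483160}{1372 - 158950287} = \frac{483160}{-158948915} = 483160 \left(- \frac{1}{158948915}\right) = - \frac{96632}{31789783}$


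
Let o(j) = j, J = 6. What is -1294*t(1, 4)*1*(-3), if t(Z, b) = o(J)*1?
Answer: 23292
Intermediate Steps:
t(Z, b) = 6 (t(Z, b) = 6*1 = 6)
-1294*t(1, 4)*1*(-3) = -1294*6*1*(-3) = -7764*(-3) = -1294*(-18) = 23292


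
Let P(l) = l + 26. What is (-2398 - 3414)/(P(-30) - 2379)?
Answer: 5812/2383 ≈ 2.4389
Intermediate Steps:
P(l) = 26 + l
(-2398 - 3414)/(P(-30) - 2379) = (-2398 - 3414)/((26 - 30) - 2379) = -5812/(-4 - 2379) = -5812/(-2383) = -5812*(-1/2383) = 5812/2383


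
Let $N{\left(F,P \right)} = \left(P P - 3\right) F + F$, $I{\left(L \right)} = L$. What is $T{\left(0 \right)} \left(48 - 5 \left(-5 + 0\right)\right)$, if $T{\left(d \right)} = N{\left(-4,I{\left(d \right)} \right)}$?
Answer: $584$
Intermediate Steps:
$N{\left(F,P \right)} = F + F \left(-3 + P^{2}\right)$ ($N{\left(F,P \right)} = \left(P^{2} - 3\right) F + F = \left(-3 + P^{2}\right) F + F = F \left(-3 + P^{2}\right) + F = F + F \left(-3 + P^{2}\right)$)
$T{\left(d \right)} = 8 - 4 d^{2}$ ($T{\left(d \right)} = - 4 \left(-2 + d^{2}\right) = 8 - 4 d^{2}$)
$T{\left(0 \right)} \left(48 - 5 \left(-5 + 0\right)\right) = \left(8 - 4 \cdot 0^{2}\right) \left(48 - 5 \left(-5 + 0\right)\right) = \left(8 - 0\right) \left(48 - -25\right) = \left(8 + 0\right) \left(48 + 25\right) = 8 \cdot 73 = 584$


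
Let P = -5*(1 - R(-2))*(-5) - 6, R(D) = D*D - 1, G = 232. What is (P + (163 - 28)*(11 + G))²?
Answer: 1072497001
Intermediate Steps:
R(D) = -1 + D² (R(D) = D² - 1 = -1 + D²)
P = -56 (P = -5*(1 - (-1 + (-2)²))*(-5) - 6 = -5*(1 - (-1 + 4))*(-5) - 6 = -5*(1 - 1*3)*(-5) - 6 = -5*(1 - 3)*(-5) - 6 = -5*(-2)*(-5) - 6 = 10*(-5) - 6 = -50 - 6 = -56)
(P + (163 - 28)*(11 + G))² = (-56 + (163 - 28)*(11 + 232))² = (-56 + 135*243)² = (-56 + 32805)² = 32749² = 1072497001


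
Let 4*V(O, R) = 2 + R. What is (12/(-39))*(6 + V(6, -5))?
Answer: -21/13 ≈ -1.6154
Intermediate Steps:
V(O, R) = ½ + R/4 (V(O, R) = (2 + R)/4 = ½ + R/4)
(12/(-39))*(6 + V(6, -5)) = (12/(-39))*(6 + (½ + (¼)*(-5))) = (12*(-1/39))*(6 + (½ - 5/4)) = -4*(6 - ¾)/13 = -4/13*21/4 = -21/13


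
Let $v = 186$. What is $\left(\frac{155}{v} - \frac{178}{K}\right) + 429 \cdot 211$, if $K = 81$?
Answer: $\frac{14663857}{162} \approx 90518.0$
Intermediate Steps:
$\left(\frac{155}{v} - \frac{178}{K}\right) + 429 \cdot 211 = \left(\frac{155}{186} - \frac{178}{81}\right) + 429 \cdot 211 = \left(155 \cdot \frac{1}{186} - \frac{178}{81}\right) + 90519 = \left(\frac{5}{6} - \frac{178}{81}\right) + 90519 = - \frac{221}{162} + 90519 = \frac{14663857}{162}$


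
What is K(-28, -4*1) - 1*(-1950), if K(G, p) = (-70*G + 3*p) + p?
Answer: 3894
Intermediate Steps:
K(G, p) = -70*G + 4*p
K(-28, -4*1) - 1*(-1950) = (-70*(-28) + 4*(-4*1)) - 1*(-1950) = (1960 + 4*(-4)) + 1950 = (1960 - 16) + 1950 = 1944 + 1950 = 3894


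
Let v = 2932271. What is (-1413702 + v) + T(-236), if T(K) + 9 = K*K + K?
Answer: 1574020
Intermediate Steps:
T(K) = -9 + K + K² (T(K) = -9 + (K*K + K) = -9 + (K² + K) = -9 + (K + K²) = -9 + K + K²)
(-1413702 + v) + T(-236) = (-1413702 + 2932271) + (-9 - 236 + (-236)²) = 1518569 + (-9 - 236 + 55696) = 1518569 + 55451 = 1574020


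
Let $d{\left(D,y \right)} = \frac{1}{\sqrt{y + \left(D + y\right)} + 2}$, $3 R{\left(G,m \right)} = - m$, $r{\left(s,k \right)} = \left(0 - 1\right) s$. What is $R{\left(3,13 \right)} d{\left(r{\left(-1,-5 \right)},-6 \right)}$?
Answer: $- \frac{26}{45} + \frac{13 i \sqrt{11}}{45} \approx -0.57778 + 0.95814 i$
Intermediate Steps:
$r{\left(s,k \right)} = - s$
$R{\left(G,m \right)} = - \frac{m}{3}$ ($R{\left(G,m \right)} = \frac{\left(-1\right) m}{3} = - \frac{m}{3}$)
$d{\left(D,y \right)} = \frac{1}{2 + \sqrt{D + 2 y}}$ ($d{\left(D,y \right)} = \frac{1}{\sqrt{D + 2 y} + 2} = \frac{1}{2 + \sqrt{D + 2 y}}$)
$R{\left(3,13 \right)} d{\left(r{\left(-1,-5 \right)},-6 \right)} = \frac{\left(- \frac{1}{3}\right) 13}{2 + \sqrt{\left(-1\right) \left(-1\right) + 2 \left(-6\right)}} = - \frac{13}{3 \left(2 + \sqrt{1 - 12}\right)} = - \frac{13}{3 \left(2 + \sqrt{-11}\right)} = - \frac{13}{3 \left(2 + i \sqrt{11}\right)}$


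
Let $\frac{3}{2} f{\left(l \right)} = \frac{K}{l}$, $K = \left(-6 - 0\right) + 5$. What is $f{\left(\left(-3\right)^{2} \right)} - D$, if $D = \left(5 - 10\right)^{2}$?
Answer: $- \frac{677}{27} \approx -25.074$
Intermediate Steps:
$K = -1$ ($K = \left(-6 + \left(-3 + 3\right)\right) + 5 = \left(-6 + 0\right) + 5 = -6 + 5 = -1$)
$f{\left(l \right)} = - \frac{2}{3 l}$ ($f{\left(l \right)} = \frac{2 \left(- \frac{1}{l}\right)}{3} = - \frac{2}{3 l}$)
$D = 25$ ($D = \left(-5\right)^{2} = 25$)
$f{\left(\left(-3\right)^{2} \right)} - D = - \frac{2}{3 \left(-3\right)^{2}} - 25 = - \frac{2}{3 \cdot 9} - 25 = \left(- \frac{2}{3}\right) \frac{1}{9} - 25 = - \frac{2}{27} - 25 = - \frac{677}{27}$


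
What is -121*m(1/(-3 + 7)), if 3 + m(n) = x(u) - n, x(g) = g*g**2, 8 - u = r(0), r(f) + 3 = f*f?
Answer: -642631/4 ≈ -1.6066e+5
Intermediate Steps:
r(f) = -3 + f**2 (r(f) = -3 + f*f = -3 + f**2)
u = 11 (u = 8 - (-3 + 0**2) = 8 - (-3 + 0) = 8 - 1*(-3) = 8 + 3 = 11)
x(g) = g**3
m(n) = 1328 - n (m(n) = -3 + (11**3 - n) = -3 + (1331 - n) = 1328 - n)
-121*m(1/(-3 + 7)) = -121*(1328 - 1/(-3 + 7)) = -121*(1328 - 1/4) = -121*5311/4 = -642631/4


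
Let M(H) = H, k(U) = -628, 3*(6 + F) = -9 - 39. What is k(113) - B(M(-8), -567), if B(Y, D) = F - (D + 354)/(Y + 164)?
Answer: -31583/52 ≈ -607.37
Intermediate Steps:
F = -22 (F = -6 + (-9 - 39)/3 = -6 + (⅓)*(-48) = -6 - 16 = -22)
B(Y, D) = -22 - (354 + D)/(164 + Y) (B(Y, D) = -22 - (D + 354)/(Y + 164) = -22 - (354 + D)/(164 + Y))
k(113) - B(M(-8), -567) = -628 - (-3962 - 1*(-567) - 22*(-8))/(164 - 8) = -628 - (-3962 + 567 + 176)/156 = -628 - (-3219)/156 = -628 - 1*(-1073/52) = -628 + 1073/52 = -31583/52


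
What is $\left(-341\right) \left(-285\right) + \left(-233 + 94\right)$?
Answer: $97046$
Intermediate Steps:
$\left(-341\right) \left(-285\right) + \left(-233 + 94\right) = 97185 - 139 = 97046$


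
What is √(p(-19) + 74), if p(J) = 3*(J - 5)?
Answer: √2 ≈ 1.4142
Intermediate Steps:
p(J) = -15 + 3*J (p(J) = 3*(-5 + J) = -15 + 3*J)
√(p(-19) + 74) = √((-15 + 3*(-19)) + 74) = √((-15 - 57) + 74) = √(-72 + 74) = √2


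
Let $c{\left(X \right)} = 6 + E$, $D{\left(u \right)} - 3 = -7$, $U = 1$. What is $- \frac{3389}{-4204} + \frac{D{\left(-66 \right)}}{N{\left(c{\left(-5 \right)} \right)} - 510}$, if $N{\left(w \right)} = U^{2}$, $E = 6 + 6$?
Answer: $\frac{1741817}{2139836} \approx 0.814$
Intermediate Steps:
$D{\left(u \right)} = -4$ ($D{\left(u \right)} = 3 - 7 = -4$)
$E = 12$
$c{\left(X \right)} = 18$ ($c{\left(X \right)} = 6 + 12 = 18$)
$N{\left(w \right)} = 1$ ($N{\left(w \right)} = 1^{2} = 1$)
$- \frac{3389}{-4204} + \frac{D{\left(-66 \right)}}{N{\left(c{\left(-5 \right)} \right)} - 510} = - \frac{3389}{-4204} - \frac{4}{1 - 510} = \left(-3389\right) \left(- \frac{1}{4204}\right) - \frac{4}{1 - 510} = \frac{3389}{4204} - \frac{4}{-509} = \frac{3389}{4204} - - \frac{4}{509} = \frac{3389}{4204} + \frac{4}{509} = \frac{1741817}{2139836}$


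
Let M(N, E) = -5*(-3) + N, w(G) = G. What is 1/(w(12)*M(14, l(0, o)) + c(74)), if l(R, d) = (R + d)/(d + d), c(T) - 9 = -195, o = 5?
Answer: 1/162 ≈ 0.0061728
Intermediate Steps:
c(T) = -186 (c(T) = 9 - 195 = -186)
l(R, d) = (R + d)/(2*d) (l(R, d) = (R + d)/((2*d)) = (R + d)*(1/(2*d)) = (R + d)/(2*d))
M(N, E) = 15 + N
1/(w(12)*M(14, l(0, o)) + c(74)) = 1/(12*(15 + 14) - 186) = 1/(12*29 - 186) = 1/(348 - 186) = 1/162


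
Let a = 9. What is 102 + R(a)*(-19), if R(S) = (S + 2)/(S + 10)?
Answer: 91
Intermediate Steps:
R(S) = (2 + S)/(10 + S)
102 + R(a)*(-19) = 102 + ((2 + 9)/(10 + 9))*(-19) = 102 + (11/19)*(-19) = 102 - 11 = 91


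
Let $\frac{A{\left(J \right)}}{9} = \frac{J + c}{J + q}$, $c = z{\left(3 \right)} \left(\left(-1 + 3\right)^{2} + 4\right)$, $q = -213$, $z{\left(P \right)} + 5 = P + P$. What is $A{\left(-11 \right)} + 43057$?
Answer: $\frac{9644795}{224} \approx 43057.0$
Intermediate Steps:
$z{\left(P \right)} = -5 + 2 P$ ($z{\left(P \right)} = -5 + \left(P + P\right) = -5 + 2 P$)
$c = 8$ ($c = \left(-5 + 2 \cdot 3\right) \left(\left(-1 + 3\right)^{2} + 4\right) = \left(-5 + 6\right) \left(2^{2} + 4\right) = 1 \left(4 + 4\right) = 1 \cdot 8 = 8$)
$A{\left(J \right)} = \frac{9 \left(8 + J\right)}{-213 + J}$ ($A{\left(J \right)} = 9 \frac{J + 8}{J - 213} = 9 \frac{8 + J}{-213 + J} = \frac{9 \left(8 + J\right)}{-213 + J}$)
$A{\left(-11 \right)} + 43057 = \frac{9 \left(8 - 11\right)}{-213 - 11} + 43057 = 9 \frac{1}{-224} \left(-3\right) + 43057 = 9 \left(- \frac{1}{224}\right) \left(-3\right) + 43057 = \frac{27}{224} + 43057 = \frac{9644795}{224}$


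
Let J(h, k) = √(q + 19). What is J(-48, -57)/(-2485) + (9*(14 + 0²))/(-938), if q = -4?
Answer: -9/67 - √15/2485 ≈ -0.13589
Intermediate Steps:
J(h, k) = √15 (J(h, k) = √(-4 + 19) = √15)
J(-48, -57)/(-2485) + (9*(14 + 0²))/(-938) = √15/(-2485) + (9*(14 + 0²))/(-938) = √15*(-1/2485) + (9*(14 + 0))*(-1/938) = -√15/2485 + (9*14)*(-1/938) = -√15/2485 + 126*(-1/938) = -√15/2485 - 9/67 = -9/67 - √15/2485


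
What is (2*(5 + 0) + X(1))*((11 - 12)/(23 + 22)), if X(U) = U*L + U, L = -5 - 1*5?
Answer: -1/45 ≈ -0.022222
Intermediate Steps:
L = -10 (L = -5 - 5 = -10)
X(U) = -9*U (X(U) = U*(-10) + U = -10*U + U = -9*U)
(2*(5 + 0) + X(1))*((11 - 12)/(23 + 22)) = (2*(5 + 0) - 9*1)*((11 - 12)/(23 + 22)) = (2*5 - 9)*(-1/45) = (10 - 9)*(-1*1/45) = 1*(-1/45) = -1/45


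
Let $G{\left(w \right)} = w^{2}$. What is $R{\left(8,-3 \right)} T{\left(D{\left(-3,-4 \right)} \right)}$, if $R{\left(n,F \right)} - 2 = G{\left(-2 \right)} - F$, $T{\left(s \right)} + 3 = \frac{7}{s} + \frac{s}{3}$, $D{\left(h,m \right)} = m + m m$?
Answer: $\frac{57}{4} \approx 14.25$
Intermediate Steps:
$D{\left(h,m \right)} = m + m^{2}$
$T{\left(s \right)} = -3 + \frac{7}{s} + \frac{s}{3}$ ($T{\left(s \right)} = -3 + \left(\frac{7}{s} + \frac{s}{3}\right) = -3 + \frac{7}{s} + \frac{s}{3}$)
$R{\left(n,F \right)} = 6 - F$ ($R{\left(n,F \right)} = 2 - \left(-4 + F\right) = 6 - F$)
$R{\left(8,-3 \right)} T{\left(D{\left(-3,-4 \right)} \right)} = \left(6 - -3\right) \left(-3 + \frac{7}{\left(-4\right) \left(1 - 4\right)} + \frac{\left(-4\right) \left(1 - 4\right)}{3}\right) = \left(6 + 3\right) \left(-3 + \frac{7}{\left(-4\right) \left(-3\right)} + \frac{\left(-4\right) \left(-3\right)}{3}\right) = 9 \left(-3 + \frac{7}{12} + \frac{1}{3} \cdot 12\right) = 9 \left(-3 + 7 \cdot \frac{1}{12} + 4\right) = 9 \left(-3 + \frac{7}{12} + 4\right) = 9 \cdot \frac{19}{12} = \frac{57}{4}$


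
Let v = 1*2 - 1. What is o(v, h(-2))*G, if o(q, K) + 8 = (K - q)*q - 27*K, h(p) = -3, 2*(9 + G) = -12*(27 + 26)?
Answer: -22563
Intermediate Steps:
G = -327 (G = -9 + (-12*(27 + 26))/2 = -9 + (-12*53)/2 = -9 + (½)*(-636) = -9 - 318 = -327)
v = 1 (v = 2 - 1 = 1)
o(q, K) = -8 - 27*K + q*(K - q) (o(q, K) = -8 + ((K - q)*q - 27*K) = -8 + (q*(K - q) - 27*K) = -8 + (-27*K + q*(K - q)) = -8 - 27*K + q*(K - q))
o(v, h(-2))*G = (-8 - 1*1² - 27*(-3) - 3*1)*(-327) = (-8 - 1*1 + 81 - 3)*(-327) = (-8 - 1 + 81 - 3)*(-327) = 69*(-327) = -22563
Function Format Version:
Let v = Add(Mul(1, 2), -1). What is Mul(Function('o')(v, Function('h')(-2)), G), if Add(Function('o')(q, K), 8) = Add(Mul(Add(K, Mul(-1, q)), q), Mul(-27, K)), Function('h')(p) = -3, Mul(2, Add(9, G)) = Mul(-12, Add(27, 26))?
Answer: -22563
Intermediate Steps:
G = -327 (G = Add(-9, Mul(Rational(1, 2), Mul(-12, Add(27, 26)))) = Add(-9, Mul(Rational(1, 2), Mul(-12, 53))) = Add(-9, Mul(Rational(1, 2), -636)) = Add(-9, -318) = -327)
v = 1 (v = Add(2, -1) = 1)
Function('o')(q, K) = Add(-8, Mul(-27, K), Mul(q, Add(K, Mul(-1, q)))) (Function('o')(q, K) = Add(-8, Add(Mul(Add(K, Mul(-1, q)), q), Mul(-27, K))) = Add(-8, Add(Mul(q, Add(K, Mul(-1, q))), Mul(-27, K))) = Add(-8, Add(Mul(-27, K), Mul(q, Add(K, Mul(-1, q))))) = Add(-8, Mul(-27, K), Mul(q, Add(K, Mul(-1, q)))))
Mul(Function('o')(v, Function('h')(-2)), G) = Mul(Add(-8, Mul(-1, Pow(1, 2)), Mul(-27, -3), Mul(-3, 1)), -327) = Mul(Add(-8, Mul(-1, 1), 81, -3), -327) = Mul(Add(-8, -1, 81, -3), -327) = Mul(69, -327) = -22563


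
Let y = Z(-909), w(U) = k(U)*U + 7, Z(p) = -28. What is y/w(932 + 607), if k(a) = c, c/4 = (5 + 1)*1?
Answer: -28/36943 ≈ -0.00075792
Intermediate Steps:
c = 24 (c = 4*((5 + 1)*1) = 4*(6*1) = 4*6 = 24)
k(a) = 24
w(U) = 7 + 24*U (w(U) = 24*U + 7 = 7 + 24*U)
y = -28
y/w(932 + 607) = -28/(7 + 24*(932 + 607)) = -28/(7 + 24*1539) = -28/(7 + 36936) = -28/36943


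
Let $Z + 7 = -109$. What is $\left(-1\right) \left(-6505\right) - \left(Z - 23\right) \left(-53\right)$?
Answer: $-862$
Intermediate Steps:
$Z = -116$ ($Z = -7 - 109 = -116$)
$\left(-1\right) \left(-6505\right) - \left(Z - 23\right) \left(-53\right) = \left(-1\right) \left(-6505\right) - \left(-116 - 23\right) \left(-53\right) = 6505 - \left(-139\right) \left(-53\right) = 6505 - 7367 = -862$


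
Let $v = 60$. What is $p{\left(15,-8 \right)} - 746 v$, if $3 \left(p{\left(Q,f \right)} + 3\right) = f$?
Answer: $- \frac{134297}{3} \approx -44766.0$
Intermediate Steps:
$p{\left(Q,f \right)} = -3 + \frac{f}{3}$
$p{\left(15,-8 \right)} - 746 v = \left(-3 + \frac{1}{3} \left(-8\right)\right) - 44760 = \left(-3 - \frac{8}{3}\right) - 44760 = - \frac{17}{3} - 44760 = - \frac{134297}{3}$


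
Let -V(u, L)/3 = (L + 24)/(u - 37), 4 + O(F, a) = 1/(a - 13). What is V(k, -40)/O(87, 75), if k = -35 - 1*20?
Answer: 744/5681 ≈ 0.13096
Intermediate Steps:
O(F, a) = -4 + 1/(-13 + a) (O(F, a) = -4 + 1/(a - 13) = -4 + 1/(-13 + a))
k = -55 (k = -35 - 20 = -55)
V(u, L) = -3*(24 + L)/(-37 + u) (V(u, L) = -3*(L + 24)/(u - 37) = -3*(24 + L)/(-37 + u))
V(k, -40)/O(87, 75) = (3*(-24 - 1*(-40))/(-37 - 55))/(((53 - 4*75)/(-13 + 75))) = (3*(-24 + 40)/(-92))/(((53 - 300)/62)) = (3*(-1/92)*16)/(((1/62)*(-247))) = -12/(23*(-247/62)) = -12/23*(-62/247) = 744/5681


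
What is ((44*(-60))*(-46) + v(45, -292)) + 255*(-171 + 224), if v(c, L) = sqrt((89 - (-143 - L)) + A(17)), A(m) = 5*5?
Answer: 134955 + I*sqrt(35) ≈ 1.3496e+5 + 5.9161*I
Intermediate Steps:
A(m) = 25
v(c, L) = sqrt(257 + L) (v(c, L) = sqrt((89 - (-143 - L)) + 25) = sqrt((89 + (143 + L)) + 25) = sqrt((232 + L) + 25) = sqrt(257 + L))
((44*(-60))*(-46) + v(45, -292)) + 255*(-171 + 224) = ((44*(-60))*(-46) + sqrt(257 - 292)) + 255*(-171 + 224) = (-2640*(-46) + sqrt(-35)) + 255*53 = (121440 + I*sqrt(35)) + 13515 = 134955 + I*sqrt(35)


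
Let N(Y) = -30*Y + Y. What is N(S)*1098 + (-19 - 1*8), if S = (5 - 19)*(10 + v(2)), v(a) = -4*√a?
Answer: 4457853 - 1783152*√2 ≈ 1.9361e+6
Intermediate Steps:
S = -140 + 56*√2 (S = (5 - 19)*(10 - 4*√2) = -14*(10 - 4*√2) = -140 + 56*√2 ≈ -60.804)
N(Y) = -29*Y
N(S)*1098 + (-19 - 1*8) = -29*(-140 + 56*√2)*1098 + (-19 - 1*8) = (4060 - 1624*√2)*1098 + (-19 - 8) = (4457880 - 1783152*√2) - 27 = 4457853 - 1783152*√2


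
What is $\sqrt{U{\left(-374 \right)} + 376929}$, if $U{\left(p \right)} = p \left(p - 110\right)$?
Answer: $\sqrt{557945} \approx 746.96$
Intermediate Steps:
$U{\left(p \right)} = p \left(-110 + p\right)$
$\sqrt{U{\left(-374 \right)} + 376929} = \sqrt{- 374 \left(-110 - 374\right) + 376929} = \sqrt{\left(-374\right) \left(-484\right) + 376929} = \sqrt{181016 + 376929} = \sqrt{557945}$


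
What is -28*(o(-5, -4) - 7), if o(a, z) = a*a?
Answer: -504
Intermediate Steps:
o(a, z) = a²
-28*(o(-5, -4) - 7) = -28*((-5)² - 7) = -28*(25 - 7) = -28*18 = -504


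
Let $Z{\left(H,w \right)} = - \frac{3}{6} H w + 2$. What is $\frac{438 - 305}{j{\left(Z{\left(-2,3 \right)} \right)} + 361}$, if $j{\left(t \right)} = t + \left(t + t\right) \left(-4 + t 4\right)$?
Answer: $\frac{133}{526} \approx 0.25285$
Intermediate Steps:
$Z{\left(H,w \right)} = 2 - \frac{H w}{2}$ ($Z{\left(H,w \right)} = \left(-3\right) \frac{1}{6} H w + 2 = - \frac{H}{2} w + 2 = - \frac{H w}{2} + 2 = 2 - \frac{H w}{2}$)
$j{\left(t \right)} = t + 2 t \left(-4 + 4 t\right)$
$\frac{438 - 305}{j{\left(Z{\left(-2,3 \right)} \right)} + 361} = \frac{438 - 305}{\left(2 - \left(-1\right) 3\right) \left(-7 + 8 \left(2 - \left(-1\right) 3\right)\right) + 361} = \frac{133}{\left(2 + 3\right) \left(-7 + 8 \left(2 + 3\right)\right) + 361} = \frac{133}{5 \left(-7 + 8 \cdot 5\right) + 361} = \frac{133}{5 \left(-7 + 40\right) + 361} = \frac{133}{5 \cdot 33 + 361} = \frac{133}{165 + 361} = \frac{133}{526}$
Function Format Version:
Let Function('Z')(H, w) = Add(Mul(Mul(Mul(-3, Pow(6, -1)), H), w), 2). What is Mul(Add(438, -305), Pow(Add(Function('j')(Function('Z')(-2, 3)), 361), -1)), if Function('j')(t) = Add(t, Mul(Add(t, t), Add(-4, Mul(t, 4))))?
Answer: Rational(133, 526) ≈ 0.25285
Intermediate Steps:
Function('Z')(H, w) = Add(2, Mul(Rational(-1, 2), H, w)) (Function('Z')(H, w) = Add(Mul(Mul(Mul(-3, Rational(1, 6)), H), w), 2) = Add(Mul(Mul(Rational(-1, 2), H), w), 2) = Add(Mul(Rational(-1, 2), H, w), 2) = Add(2, Mul(Rational(-1, 2), H, w)))
Function('j')(t) = Add(t, Mul(2, t, Add(-4, Mul(4, t)))) (Function('j')(t) = Add(t, Mul(Mul(2, t), Add(-4, Mul(4, t)))) = Add(t, Mul(2, t, Add(-4, Mul(4, t)))))
Mul(Add(438, -305), Pow(Add(Function('j')(Function('Z')(-2, 3)), 361), -1)) = Mul(Add(438, -305), Pow(Add(Mul(Add(2, Mul(Rational(-1, 2), -2, 3)), Add(-7, Mul(8, Add(2, Mul(Rational(-1, 2), -2, 3))))), 361), -1)) = Mul(133, Pow(Add(Mul(Add(2, 3), Add(-7, Mul(8, Add(2, 3)))), 361), -1)) = Mul(133, Pow(Add(Mul(5, Add(-7, Mul(8, 5))), 361), -1)) = Mul(133, Pow(Add(Mul(5, Add(-7, 40)), 361), -1)) = Mul(133, Pow(Add(Mul(5, 33), 361), -1)) = Mul(133, Pow(Add(165, 361), -1)) = Mul(133, Pow(526, -1)) = Mul(133, Rational(1, 526)) = Rational(133, 526)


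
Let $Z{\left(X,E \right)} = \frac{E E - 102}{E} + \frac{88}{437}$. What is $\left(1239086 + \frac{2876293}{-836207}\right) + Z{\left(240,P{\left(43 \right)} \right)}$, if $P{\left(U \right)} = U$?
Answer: $\frac{19470551189217780}{15713165737} \approx 1.2391 \cdot 10^{6}$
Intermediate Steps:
$Z{\left(X,E \right)} = \frac{88}{437} + \frac{-102 + E^{2}}{E}$ ($Z{\left(X,E \right)} = \frac{E^{2} - 102}{E} + 88 \cdot \frac{1}{437} = \frac{-102 + E^{2}}{E} + \frac{88}{437} = \frac{88}{437} + \frac{-102 + E^{2}}{E}$)
$\left(1239086 + \frac{2876293}{-836207}\right) + Z{\left(240,P{\left(43 \right)} \right)} = \left(1239086 + \frac{2876293}{-836207}\right) + \left(\frac{88}{437} + 43 - \frac{102}{43}\right) = \left(1239086 + 2876293 \left(- \frac{1}{836207}\right)\right) + \left(\frac{88}{437} + 43 - \frac{102}{43}\right) = \left(1239086 - \frac{2876293}{836207}\right) + \left(\frac{88}{437} + 43 - \frac{102}{43}\right) = \frac{1036129510509}{836207} + \frac{767223}{18791} = \frac{19470551189217780}{15713165737}$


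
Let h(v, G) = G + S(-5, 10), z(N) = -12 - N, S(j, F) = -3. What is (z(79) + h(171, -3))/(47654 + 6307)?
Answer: -97/53961 ≈ -0.0017976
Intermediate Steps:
h(v, G) = -3 + G (h(v, G) = G - 3 = -3 + G)
(z(79) + h(171, -3))/(47654 + 6307) = ((-12 - 1*79) + (-3 - 3))/(47654 + 6307) = ((-12 - 79) - 6)/53961 = (-91 - 6)*(1/53961) = -97*1/53961 = -97/53961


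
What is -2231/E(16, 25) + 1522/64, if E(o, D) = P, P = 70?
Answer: -9061/1120 ≈ -8.0902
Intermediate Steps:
E(o, D) = 70
-2231/E(16, 25) + 1522/64 = -2231/70 + 1522/64 = -2231*1/70 + 1522*(1/64) = -2231/70 + 761/32 = -9061/1120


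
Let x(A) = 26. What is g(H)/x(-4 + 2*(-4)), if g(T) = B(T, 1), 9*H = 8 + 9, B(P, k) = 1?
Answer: 1/26 ≈ 0.038462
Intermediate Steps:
H = 17/9 (H = (8 + 9)/9 = (⅑)*17 = 17/9 ≈ 1.8889)
g(T) = 1
g(H)/x(-4 + 2*(-4)) = 1/26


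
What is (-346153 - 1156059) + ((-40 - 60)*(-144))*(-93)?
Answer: -2841412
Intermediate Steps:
(-346153 - 1156059) + ((-40 - 60)*(-144))*(-93) = -1502212 - 100*(-144)*(-93) = -1502212 + 14400*(-93) = -1502212 - 1339200 = -2841412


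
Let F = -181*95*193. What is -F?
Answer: 3318635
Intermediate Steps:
F = -3318635 (F = -17195*193 = -3318635)
-F = -1*(-3318635) = 3318635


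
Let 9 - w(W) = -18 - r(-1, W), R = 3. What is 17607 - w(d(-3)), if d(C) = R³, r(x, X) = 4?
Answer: 17576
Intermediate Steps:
d(C) = 27 (d(C) = 3³ = 27)
w(W) = 31 (w(W) = 9 - (-18 - 1*4) = 9 - (-18 - 4) = 9 - 1*(-22) = 9 + 22 = 31)
17607 - w(d(-3)) = 17607 - 1*31 = 17607 - 31 = 17576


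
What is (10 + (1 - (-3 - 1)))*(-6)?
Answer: -90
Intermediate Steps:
(10 + (1 - (-3 - 1)))*(-6) = (10 + (1 - 1*(-4)))*(-6) = (10 + (1 + 4))*(-6) = (10 + 5)*(-6) = 15*(-6) = -90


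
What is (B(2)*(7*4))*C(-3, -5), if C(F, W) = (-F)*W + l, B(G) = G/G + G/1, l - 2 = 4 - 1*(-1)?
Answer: -672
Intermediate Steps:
l = 7 (l = 2 + (4 - 1*(-1)) = 2 + (4 + 1) = 2 + 5 = 7)
B(G) = 1 + G (B(G) = 1 + G*1 = 1 + G)
C(F, W) = 7 - F*W (C(F, W) = (-F)*W + 7 = -F*W + 7 = 7 - F*W)
(B(2)*(7*4))*C(-3, -5) = ((1 + 2)*(7*4))*(7 - 1*(-3)*(-5)) = (3*28)*(7 - 15) = 84*(-8) = -672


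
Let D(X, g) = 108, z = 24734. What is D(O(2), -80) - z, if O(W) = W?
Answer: -24626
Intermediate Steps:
D(O(2), -80) - z = 108 - 1*24734 = 108 - 24734 = -24626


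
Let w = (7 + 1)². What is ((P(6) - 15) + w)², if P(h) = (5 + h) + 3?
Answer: 3969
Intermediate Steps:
P(h) = 8 + h
w = 64 (w = 8² = 64)
((P(6) - 15) + w)² = (((8 + 6) - 15) + 64)² = ((14 - 15) + 64)² = (-1 + 64)² = 63² = 3969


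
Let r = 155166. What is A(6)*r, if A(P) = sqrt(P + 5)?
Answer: 155166*sqrt(11) ≈ 5.1463e+5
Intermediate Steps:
A(P) = sqrt(5 + P)
A(6)*r = sqrt(5 + 6)*155166 = sqrt(11)*155166 = 155166*sqrt(11)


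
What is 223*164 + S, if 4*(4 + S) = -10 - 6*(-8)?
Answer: 73155/2 ≈ 36578.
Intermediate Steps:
S = 11/2 (S = -4 + (-10 - 6*(-8))/4 = -4 + (-10 + 48)/4 = -4 + (¼)*38 = -4 + 19/2 = 11/2 ≈ 5.5000)
223*164 + S = 223*164 + 11/2 = 36572 + 11/2 = 73155/2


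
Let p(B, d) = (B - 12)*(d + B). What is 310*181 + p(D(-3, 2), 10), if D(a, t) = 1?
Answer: 55989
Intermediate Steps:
p(B, d) = (-12 + B)*(B + d)
310*181 + p(D(-3, 2), 10) = 310*181 + (1² - 12*1 - 12*10 + 1*10) = 56110 + (1 - 12 - 120 + 10) = 56110 - 121 = 55989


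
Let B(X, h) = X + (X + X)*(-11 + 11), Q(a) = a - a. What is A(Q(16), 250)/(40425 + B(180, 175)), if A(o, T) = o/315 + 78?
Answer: 26/13535 ≈ 0.0019209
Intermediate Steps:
Q(a) = 0
A(o, T) = 78 + o/315 (A(o, T) = o/315 + 78 = 78 + o/315)
B(X, h) = X (B(X, h) = X + (2*X)*0 = X + 0 = X)
A(Q(16), 250)/(40425 + B(180, 175)) = (78 + (1/315)*0)/(40425 + 180) = (78 + 0)/40605 = 78*(1/40605) = 26/13535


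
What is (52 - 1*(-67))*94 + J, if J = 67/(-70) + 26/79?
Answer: 61855107/5530 ≈ 11185.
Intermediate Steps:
J = -3473/5530 (J = 67*(-1/70) + 26*(1/79) = -67/70 + 26/79 = -3473/5530 ≈ -0.62803)
(52 - 1*(-67))*94 + J = (52 - 1*(-67))*94 - 3473/5530 = (52 + 67)*94 - 3473/5530 = 119*94 - 3473/5530 = 11186 - 3473/5530 = 61855107/5530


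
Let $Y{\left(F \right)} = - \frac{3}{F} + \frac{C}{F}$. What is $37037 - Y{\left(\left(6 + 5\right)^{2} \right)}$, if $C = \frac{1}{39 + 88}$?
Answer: $\frac{569147959}{15367} \approx 37037.0$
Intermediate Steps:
$C = \frac{1}{127} \approx 0.007874$
$Y{\left(F \right)} = - \frac{380}{127 F}$ ($Y{\left(F \right)} = - \frac{3}{F} + \frac{1}{127 F} = - \frac{380}{127 F}$)
$37037 - Y{\left(\left(6 + 5\right)^{2} \right)} = 37037 - - \frac{380}{127 \left(6 + 5\right)^{2}} = 37037 - - \frac{380}{127 \cdot 11^{2}} = 37037 - - \frac{380}{127 \cdot 121} = 37037 - \left(- \frac{380}{127}\right) \frac{1}{121} = 37037 - - \frac{380}{15367} = 37037 + \frac{380}{15367} = \frac{569147959}{15367}$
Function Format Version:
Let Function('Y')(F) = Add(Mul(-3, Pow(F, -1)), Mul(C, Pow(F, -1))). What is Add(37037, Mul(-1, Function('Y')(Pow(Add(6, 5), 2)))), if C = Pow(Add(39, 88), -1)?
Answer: Rational(569147959, 15367) ≈ 37037.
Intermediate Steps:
C = Rational(1, 127) (C = Pow(127, -1) = Rational(1, 127) ≈ 0.0078740)
Function('Y')(F) = Mul(Rational(-380, 127), Pow(F, -1)) (Function('Y')(F) = Add(Mul(-3, Pow(F, -1)), Mul(Rational(1, 127), Pow(F, -1))) = Mul(Rational(-380, 127), Pow(F, -1)))
Add(37037, Mul(-1, Function('Y')(Pow(Add(6, 5), 2)))) = Add(37037, Mul(-1, Mul(Rational(-380, 127), Pow(Pow(Add(6, 5), 2), -1)))) = Add(37037, Mul(-1, Mul(Rational(-380, 127), Pow(Pow(11, 2), -1)))) = Add(37037, Mul(-1, Mul(Rational(-380, 127), Pow(121, -1)))) = Add(37037, Mul(-1, Mul(Rational(-380, 127), Rational(1, 121)))) = Add(37037, Mul(-1, Rational(-380, 15367))) = Add(37037, Rational(380, 15367)) = Rational(569147959, 15367)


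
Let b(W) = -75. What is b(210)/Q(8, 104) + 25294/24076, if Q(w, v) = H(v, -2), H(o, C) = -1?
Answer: 915497/12038 ≈ 76.051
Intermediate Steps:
Q(w, v) = -1
b(210)/Q(8, 104) + 25294/24076 = -75/(-1) + 25294/24076 = -75*(-1) + 25294*(1/24076) = 75 + 12647/12038 = 915497/12038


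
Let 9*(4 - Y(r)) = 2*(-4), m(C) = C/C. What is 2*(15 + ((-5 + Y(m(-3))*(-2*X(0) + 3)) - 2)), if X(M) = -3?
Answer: 104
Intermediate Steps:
m(C) = 1
Y(r) = 44/9 (Y(r) = 4 - 2*(-4)/9 = 4 - 1/9*(-8) = 4 + 8/9 = 44/9)
2*(15 + ((-5 + Y(m(-3))*(-2*X(0) + 3)) - 2)) = 2*(15 + ((-5 + 44*(-2*(-3) + 3)/9) - 2)) = 2*(15 + ((-5 + 44*(6 + 3)/9) - 2)) = 2*(15 + ((-5 + (44/9)*9) - 2)) = 2*(15 + ((-5 + 44) - 2)) = 2*(15 + (39 - 2)) = 2*(15 + 37) = 2*52 = 104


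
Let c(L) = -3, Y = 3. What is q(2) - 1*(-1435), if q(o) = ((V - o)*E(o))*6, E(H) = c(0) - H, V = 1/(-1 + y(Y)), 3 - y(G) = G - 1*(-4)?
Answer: 1501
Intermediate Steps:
y(G) = -1 - G (y(G) = 3 - (G - 1*(-4)) = 3 - (G + 4) = 3 - (4 + G) = 3 + (-4 - G) = -1 - G)
V = -⅕ (V = 1/(-1 + (-1 - 1*3)) = 1/(-1 + (-1 - 3)) = 1/(-1 - 4) = 1/(-5) = -⅕ ≈ -0.20000)
E(H) = -3 - H
q(o) = 6*(-3 - o)*(-⅕ - o) (q(o) = ((-⅕ - o)*(-3 - o))*6 = ((-3 - o)*(-⅕ - o))*6 = 6*(-3 - o)*(-⅕ - o))
q(2) - 1*(-1435) = 6*(1 + 5*2)*(3 + 2)/5 - 1*(-1435) = (6/5)*(1 + 10)*5 + 1435 = (6/5)*11*5 + 1435 = 66 + 1435 = 1501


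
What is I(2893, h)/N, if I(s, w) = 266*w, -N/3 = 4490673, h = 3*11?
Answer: -266/408243 ≈ -0.00065157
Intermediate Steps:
h = 33
N = -13472019 (N = -3*4490673 = -13472019)
I(2893, h)/N = (266*33)/(-13472019) = 8778*(-1/13472019) = -266/408243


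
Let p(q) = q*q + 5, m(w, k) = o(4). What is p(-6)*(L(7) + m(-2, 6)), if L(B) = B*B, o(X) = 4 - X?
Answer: 2009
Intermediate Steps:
m(w, k) = 0 (m(w, k) = 4 - 1*4 = 4 - 4 = 0)
p(q) = 5 + q² (p(q) = q² + 5 = 5 + q²)
L(B) = B²
p(-6)*(L(7) + m(-2, 6)) = (5 + (-6)²)*(7² + 0) = (5 + 36)*(49 + 0) = 41*49 = 2009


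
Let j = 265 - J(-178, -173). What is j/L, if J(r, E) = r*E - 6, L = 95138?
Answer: -30523/95138 ≈ -0.32083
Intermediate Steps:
J(r, E) = -6 + E*r (J(r, E) = E*r - 6 = -6 + E*r)
j = -30523 (j = 265 - (-6 - 173*(-178)) = 265 - (-6 + 30794) = 265 - 1*30788 = 265 - 30788 = -30523)
j/L = -30523/95138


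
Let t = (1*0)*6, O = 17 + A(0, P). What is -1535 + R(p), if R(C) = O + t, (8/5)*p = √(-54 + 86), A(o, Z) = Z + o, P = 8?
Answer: -1510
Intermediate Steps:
p = 5*√2/2 (p = 5*√(-54 + 86)/8 = 5*√32/8 = 5*(4*√2)/8 = 5*√2/2 ≈ 3.5355)
O = 25 (O = 17 + (8 + 0) = 17 + 8 = 25)
t = 0 (t = 0*6 = 0)
R(C) = 25 (R(C) = 25 + 0 = 25)
-1535 + R(p) = -1535 + 25 = -1510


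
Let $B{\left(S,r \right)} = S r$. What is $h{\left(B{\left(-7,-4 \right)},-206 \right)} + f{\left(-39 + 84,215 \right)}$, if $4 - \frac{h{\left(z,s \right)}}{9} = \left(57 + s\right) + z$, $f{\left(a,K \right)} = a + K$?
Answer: $1385$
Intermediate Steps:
$f{\left(a,K \right)} = K + a$
$h{\left(z,s \right)} = -477 - 9 s - 9 z$ ($h{\left(z,s \right)} = 36 - 9 \left(\left(57 + s\right) + z\right) = 36 - 9 \left(57 + s + z\right) = 36 - \left(513 + 9 s + 9 z\right) = -477 - 9 s - 9 z$)
$h{\left(B{\left(-7,-4 \right)},-206 \right)} + f{\left(-39 + 84,215 \right)} = \left(-477 - -1854 - 9 \left(\left(-7\right) \left(-4\right)\right)\right) + \left(215 + \left(-39 + 84\right)\right) = \left(-477 + 1854 - 252\right) + \left(215 + 45\right) = \left(-477 + 1854 - 252\right) + 260 = 1125 + 260 = 1385$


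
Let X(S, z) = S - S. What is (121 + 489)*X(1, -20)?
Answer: 0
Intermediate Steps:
X(S, z) = 0
(121 + 489)*X(1, -20) = (121 + 489)*0 = 610*0 = 0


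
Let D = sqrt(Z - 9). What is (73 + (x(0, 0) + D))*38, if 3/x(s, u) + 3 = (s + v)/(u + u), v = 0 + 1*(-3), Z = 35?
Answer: 2774 + 38*sqrt(26) ≈ 2967.8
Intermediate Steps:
v = -3 (v = 0 - 3 = -3)
x(s, u) = 3/(-3 + (-3 + s)/(2*u)) (x(s, u) = 3/(-3 + (s - 3)/(u + u)) = 3/(-3 + (-3 + s)/((2*u))) = 3/(-3 + (-3 + s)*(1/(2*u))) = 3/(-3 + (-3 + s)/(2*u)))
D = sqrt(26) (D = sqrt(35 - 9) = sqrt(26) ≈ 5.0990)
(73 + (x(0, 0) + D))*38 = (73 + (6*0/(-3 + 0 - 6*0) + sqrt(26)))*38 = (73 + (6*0/(-3 + 0 + 0) + sqrt(26)))*38 = (73 + (6*0/(-3) + sqrt(26)))*38 = (73 + (6*0*(-1/3) + sqrt(26)))*38 = (73 + (0 + sqrt(26)))*38 = (73 + sqrt(26))*38 = 2774 + 38*sqrt(26)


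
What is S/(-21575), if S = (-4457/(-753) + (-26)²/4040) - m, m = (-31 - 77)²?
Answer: 8866193093/16408434750 ≈ 0.54034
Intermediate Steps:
m = 11664 (m = (-108)² = 11664)
S = -8866193093/760530 (S = (-4457/(-753) + (-26)²/4040) - 1*11664 = (-4457*(-1/753) + 676*(1/4040)) - 11664 = (4457/753 + 169/1010) - 11664 = 4628827/760530 - 11664 = -8866193093/760530 ≈ -11658.)
S/(-21575) = -8866193093/760530/(-21575) = -8866193093/760530*(-1/21575) = 8866193093/16408434750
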